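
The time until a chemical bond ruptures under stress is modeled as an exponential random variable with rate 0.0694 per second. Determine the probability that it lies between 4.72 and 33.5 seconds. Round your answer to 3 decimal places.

P(4.72 < X < 33.5) = e^(−λ·4.72) − e^(−λ·33.5) = 0.72067 − 0.09779 ≈ 0.623.

0.623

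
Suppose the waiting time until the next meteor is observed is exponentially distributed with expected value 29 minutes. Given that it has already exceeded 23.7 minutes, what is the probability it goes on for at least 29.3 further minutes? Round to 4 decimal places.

0.3641

The rate is λ = 1/29 = 0.0344828 per minute.
The exponential is memoryless, so the remaining time is again Exp(λ): the condition X > 23.7 is irrelevant.
P(X > 29.3) = e^(−1.0103) ≈ 0.3641.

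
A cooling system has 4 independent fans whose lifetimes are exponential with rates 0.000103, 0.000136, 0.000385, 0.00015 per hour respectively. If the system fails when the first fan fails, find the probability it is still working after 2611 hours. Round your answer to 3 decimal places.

0.133

The time to first failure is exponential with rate Σλ = 0.000103 + 0.000136 + 0.000385 + 0.00015 = 0.000774.
P(min > 2611) = e^(−0.000774·2611) = e^(−2.0209) ≈ 0.133.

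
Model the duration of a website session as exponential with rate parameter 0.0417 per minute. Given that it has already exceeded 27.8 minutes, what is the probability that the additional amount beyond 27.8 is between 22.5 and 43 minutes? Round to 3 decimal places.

Memoryless: the residual past 27.8 is again Exp(λ).
P(22.5 < residual < 43) = e^(−λ·22.5) − e^(−λ·43) = 0.39131 − 0.16644 ≈ 0.225.

0.225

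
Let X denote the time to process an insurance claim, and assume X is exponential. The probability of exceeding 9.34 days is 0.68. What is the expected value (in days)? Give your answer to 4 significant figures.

e^(−λ·9.34) = 0.68 ⇒ λ = −ln(0.68)/9.34 = 0.0412915.
Mean = 1/λ = 24.2181 days.

24.22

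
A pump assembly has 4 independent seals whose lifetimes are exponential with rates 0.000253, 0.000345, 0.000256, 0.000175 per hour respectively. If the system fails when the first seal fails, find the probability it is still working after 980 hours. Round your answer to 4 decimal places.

The time to first failure is exponential with rate Σλ = 0.000253 + 0.000345 + 0.000256 + 0.000175 = 0.001029.
P(min > 980) = e^(−0.001029·980) = e^(−1.0084) ≈ 0.3648.

0.3648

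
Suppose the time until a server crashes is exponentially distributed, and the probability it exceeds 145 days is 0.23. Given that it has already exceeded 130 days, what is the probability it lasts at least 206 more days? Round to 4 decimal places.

From e^(−λ·145) = 0.23, λ = −ln(0.23)/145 = 0.0101357.
Memoryless: P(X > 130+206 | X > 130) = P(X > 206) = e^(−0.0101357·206) ≈ 0.1239.

0.1239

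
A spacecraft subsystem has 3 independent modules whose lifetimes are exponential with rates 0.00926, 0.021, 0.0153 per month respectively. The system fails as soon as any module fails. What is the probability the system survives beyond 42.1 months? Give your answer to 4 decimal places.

0.1469

The time to first failure is exponential with rate Σλ = 0.00926 + 0.021 + 0.0153 = 0.04556.
P(min > 42.1) = e^(−0.04556·42.1) = e^(−1.9181) ≈ 0.1469.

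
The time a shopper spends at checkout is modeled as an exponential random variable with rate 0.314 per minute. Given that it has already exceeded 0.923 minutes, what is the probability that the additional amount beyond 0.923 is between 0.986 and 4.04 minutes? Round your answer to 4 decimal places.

0.4525

Memoryless: the residual past 0.923 is again Exp(λ).
P(0.986 < residual < 4.04) = e^(−λ·0.986) − e^(−λ·4.04) = 0.73374 − 0.28124 ≈ 0.4525.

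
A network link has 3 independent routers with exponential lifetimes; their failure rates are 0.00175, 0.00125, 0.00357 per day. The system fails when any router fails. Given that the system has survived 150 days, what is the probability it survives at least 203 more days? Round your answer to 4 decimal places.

Time to first failure ~ Exp(Σλ) with Σλ = 0.00657.
By memorylessness, P(T > 150+203 | T > 150) = P(T > 203) = e^(−0.00657·203) ≈ 0.2635.

0.2635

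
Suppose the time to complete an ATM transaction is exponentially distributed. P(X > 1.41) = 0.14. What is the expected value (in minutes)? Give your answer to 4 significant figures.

0.7172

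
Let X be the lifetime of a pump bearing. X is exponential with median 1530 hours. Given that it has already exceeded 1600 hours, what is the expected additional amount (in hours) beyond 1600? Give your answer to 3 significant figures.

2210

For an exponential, median = ln(2)/λ, so λ = ln 2 / 1530 = 0.000453037 per hour.
By memorylessness, the remaining amount past any threshold is again Exp(λ) with mean 1/λ = 2207.32 hours.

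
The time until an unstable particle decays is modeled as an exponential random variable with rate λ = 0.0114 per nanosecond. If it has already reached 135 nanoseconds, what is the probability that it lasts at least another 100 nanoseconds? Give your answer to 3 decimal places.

By the memoryless property, P(X > 135+100 | X > 135) = P(X > 100).
P(X > 100) = e^(−1.14) ≈ 0.320.

0.320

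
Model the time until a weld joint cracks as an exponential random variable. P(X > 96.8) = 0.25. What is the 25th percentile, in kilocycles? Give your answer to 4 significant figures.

e^(−λ·96.8) = 0.25 ⇒ λ = −ln(0.25)/96.8 = 0.0143212.
25th percentile: 1 − e^(−λt) = 0.25, t = −ln(0.75)/λ = 20.0878 kilocycles.

20.09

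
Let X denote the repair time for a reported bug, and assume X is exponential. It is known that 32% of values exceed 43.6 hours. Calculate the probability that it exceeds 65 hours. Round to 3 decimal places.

0.183

e^(−λ·43.6) = 0.32 ⇒ λ = −ln(0.32)/43.6 = 0.0261338.
P(X > 65) = e^(−0.0261338·65) = e^(−1.6987) ≈ 0.183.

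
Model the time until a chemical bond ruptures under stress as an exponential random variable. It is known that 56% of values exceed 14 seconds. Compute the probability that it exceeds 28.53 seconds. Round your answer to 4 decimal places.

0.3068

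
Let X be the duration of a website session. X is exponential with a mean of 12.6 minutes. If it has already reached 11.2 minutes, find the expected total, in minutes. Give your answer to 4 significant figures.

23.80

The rate is λ = 1/12.6 = 0.0793651 per minute.
By memorylessness, E[X | X > 11.2] = 11.2 + 1/λ = 11.2 + 12.6 = 23.8 minutes.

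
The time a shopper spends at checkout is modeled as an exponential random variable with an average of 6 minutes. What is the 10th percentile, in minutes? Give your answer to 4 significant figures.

The rate is λ = 1/6 = 0.166667 per minute.
Set 1 − e^(−λt) = 0.1, so t = −ln(0.9)/λ = 0.10536/0.166667 ≈ 0.632163 minutes.

0.6322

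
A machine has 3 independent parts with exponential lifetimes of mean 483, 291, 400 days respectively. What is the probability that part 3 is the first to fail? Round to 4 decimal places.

Rates: λ_i = 1/mean_i → 0.00207039, 0.00343643, 0.0025; Σλ = 0.00800682.
P(part 3 first) = λ_3/Σλ = 0.0025/0.00800682 ≈ 0.3122.

0.3122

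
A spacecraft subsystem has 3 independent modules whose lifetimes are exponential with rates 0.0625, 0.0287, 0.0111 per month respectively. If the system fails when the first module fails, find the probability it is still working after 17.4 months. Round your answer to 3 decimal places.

The time to first failure is exponential with rate Σλ = 0.0625 + 0.0287 + 0.0111 = 0.1023.
P(min > 17.4) = e^(−0.1023·17.4) = e^(−1.78) ≈ 0.169.

0.169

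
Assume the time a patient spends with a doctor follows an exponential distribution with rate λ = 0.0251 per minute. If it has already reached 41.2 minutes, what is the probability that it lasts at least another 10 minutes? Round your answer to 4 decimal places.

0.7780

By the memoryless property, P(X > 41.2+10 | X > 41.2) = P(X > 10).
P(X > 10) = e^(−0.251) ≈ 0.7780.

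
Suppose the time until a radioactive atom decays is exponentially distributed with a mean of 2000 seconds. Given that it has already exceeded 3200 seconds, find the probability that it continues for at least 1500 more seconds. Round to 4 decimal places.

0.4724

The rate is λ = 1/2000 = 0.0005 per second.
P(X > s+t | X > s) = e^(−λ(s+t))/e^(−λs) = e^(−λt), independent of s = 3200.
P(X > 1500) = e^(−0.75) ≈ 0.4724.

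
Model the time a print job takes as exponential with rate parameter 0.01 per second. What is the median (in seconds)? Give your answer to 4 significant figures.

69.31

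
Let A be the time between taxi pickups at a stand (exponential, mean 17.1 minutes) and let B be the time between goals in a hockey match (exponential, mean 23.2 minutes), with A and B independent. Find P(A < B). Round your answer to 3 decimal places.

λ_1 = 1/17.1 = 0.0584795, λ_2 = 1/23.2 = 0.0431034.
For independent exponentials, P(A < B) = λ_1/(λ_1+λ_2) = 0.0584795/0.101583 ≈ 0.576.

0.576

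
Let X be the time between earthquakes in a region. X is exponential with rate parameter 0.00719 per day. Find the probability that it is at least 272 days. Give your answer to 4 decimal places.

P(X > 272) = e^(−λ·272) = e^(−1.9557) ≈ 0.1415.

0.1415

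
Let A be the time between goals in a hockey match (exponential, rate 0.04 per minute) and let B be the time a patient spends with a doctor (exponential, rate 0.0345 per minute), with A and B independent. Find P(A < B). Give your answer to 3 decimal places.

λ_1 = 0.04, λ_2 = 0.0345.
For independent exponentials, P(A < B) = λ_1/(λ_1+λ_2) = 0.04/0.0745 ≈ 0.537.

0.537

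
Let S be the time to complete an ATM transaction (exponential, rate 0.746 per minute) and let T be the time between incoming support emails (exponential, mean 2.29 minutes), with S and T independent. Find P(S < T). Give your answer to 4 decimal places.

λ_1 = 0.746, λ_2 = 1/2.29 = 0.436681.
For independent exponentials, P(S < T) = λ_1/(λ_1+λ_2) = 0.746/1.18268 ≈ 0.6308.

0.6308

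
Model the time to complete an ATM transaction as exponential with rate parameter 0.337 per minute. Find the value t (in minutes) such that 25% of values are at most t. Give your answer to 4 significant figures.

Set 1 − e^(−λt) = 0.25, so t = −ln(0.75)/λ = 0.28768/0.337 ≈ 0.853656 minutes.

0.8537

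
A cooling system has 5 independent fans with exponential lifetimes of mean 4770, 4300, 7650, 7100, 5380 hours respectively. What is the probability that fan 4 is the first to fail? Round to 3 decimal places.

0.157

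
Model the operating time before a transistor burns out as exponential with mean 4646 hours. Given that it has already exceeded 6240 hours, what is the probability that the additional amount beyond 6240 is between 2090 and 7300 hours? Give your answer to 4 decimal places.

0.4299

The rate is λ = 1/4646 = 0.000215239 per hour.
Memoryless: the residual past 6240 is again Exp(λ).
P(2090 < residual < 7300) = e^(−λ·2090) − e^(−λ·7300) = 0.63772 − 0.20779 ≈ 0.4299.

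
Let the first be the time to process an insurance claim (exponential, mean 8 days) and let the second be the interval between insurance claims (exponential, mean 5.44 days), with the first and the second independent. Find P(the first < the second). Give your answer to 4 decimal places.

λ_1 = 1/8 = 0.125, λ_2 = 1/5.44 = 0.183824.
For independent exponentials, P(the first < the second) = λ_1/(λ_1+λ_2) = 0.125/0.308824 ≈ 0.4048.

0.4048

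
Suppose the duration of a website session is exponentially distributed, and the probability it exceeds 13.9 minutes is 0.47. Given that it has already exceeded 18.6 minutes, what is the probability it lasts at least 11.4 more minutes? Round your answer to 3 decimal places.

0.538

From e^(−λ·13.9) = 0.47, λ = −ln(0.47)/13.9 = 0.0543182.
Memoryless: P(X > 18.6+11.4 | X > 18.6) = P(X > 11.4) = e^(−0.0543182·11.4) ≈ 0.538.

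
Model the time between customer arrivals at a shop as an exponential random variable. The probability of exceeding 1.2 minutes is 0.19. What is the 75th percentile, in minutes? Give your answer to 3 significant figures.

1.00

e^(−λ·1.2) = 0.19 ⇒ λ = −ln(0.19)/1.2 = 1.38394.
75th percentile: 1 − e^(−λt) = 0.75, t = −ln(0.25)/λ = 1.0017 minutes.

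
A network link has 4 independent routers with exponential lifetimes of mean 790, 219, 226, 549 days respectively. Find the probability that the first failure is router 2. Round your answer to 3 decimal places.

0.378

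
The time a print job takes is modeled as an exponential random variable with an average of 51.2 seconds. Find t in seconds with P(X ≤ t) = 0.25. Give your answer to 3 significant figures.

14.7

The rate is λ = 1/51.2 = 0.0195312 per second.
Set 1 − e^(−λt) = 0.25, so t = −ln(0.75)/λ = 0.28768/0.0195312 ≈ 14.7293 seconds.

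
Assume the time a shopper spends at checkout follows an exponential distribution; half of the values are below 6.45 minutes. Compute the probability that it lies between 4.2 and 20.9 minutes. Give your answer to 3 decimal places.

0.531

For an exponential, median = ln(2)/λ, so λ = ln 2 / 6.45 = 0.107465 per minute.
P(4.2 < X < 20.9) = e^(−λ·4.2) − e^(−λ·20.9) = 0.63677 − 0.10582 ≈ 0.531.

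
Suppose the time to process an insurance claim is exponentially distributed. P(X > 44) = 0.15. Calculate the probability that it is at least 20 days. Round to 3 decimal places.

0.422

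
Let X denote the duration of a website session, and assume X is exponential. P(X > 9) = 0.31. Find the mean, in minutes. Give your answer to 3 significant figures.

e^(−λ·9) = 0.31 ⇒ λ = −ln(0.31)/9 = 0.130131.
Mean = 1/λ = 7.68454 minutes.

7.68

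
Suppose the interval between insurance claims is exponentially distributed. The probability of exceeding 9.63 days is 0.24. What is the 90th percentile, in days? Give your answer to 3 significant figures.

e^(−λ·9.63) = 0.24 ⇒ λ = −ln(0.24)/9.63 = 0.148195.
90th percentile: 1 − e^(−λt) = 0.9, t = −ln(0.1)/λ = 15.5376 days.

15.5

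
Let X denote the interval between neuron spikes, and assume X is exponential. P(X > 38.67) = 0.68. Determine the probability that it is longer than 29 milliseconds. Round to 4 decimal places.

0.7488

e^(−λ·38.67) = 0.68 ⇒ λ = −ln(0.68)/38.67 = 0.00997317.
P(X > 29) = e^(−0.00997317·29) = e^(−0.28922) ≈ 0.7488.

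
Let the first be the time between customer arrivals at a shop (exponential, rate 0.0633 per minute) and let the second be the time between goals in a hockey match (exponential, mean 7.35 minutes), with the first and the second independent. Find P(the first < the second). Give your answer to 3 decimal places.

0.318

λ_1 = 0.0633, λ_2 = 1/7.35 = 0.136054.
For independent exponentials, P(the first < the second) = λ_1/(λ_1+λ_2) = 0.0633/0.199354 ≈ 0.318.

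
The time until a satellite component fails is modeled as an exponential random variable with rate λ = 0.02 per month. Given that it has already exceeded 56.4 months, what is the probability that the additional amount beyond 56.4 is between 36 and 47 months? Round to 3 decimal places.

Memoryless: the residual past 56.4 is again Exp(λ).
P(36 < residual < 47) = e^(−λ·36) − e^(−λ·47) = 0.48675 − 0.39063 ≈ 0.096.

0.096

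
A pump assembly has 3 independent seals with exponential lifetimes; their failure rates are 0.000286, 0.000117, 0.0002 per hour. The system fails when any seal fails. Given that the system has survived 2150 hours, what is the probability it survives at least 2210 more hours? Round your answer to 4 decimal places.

0.2638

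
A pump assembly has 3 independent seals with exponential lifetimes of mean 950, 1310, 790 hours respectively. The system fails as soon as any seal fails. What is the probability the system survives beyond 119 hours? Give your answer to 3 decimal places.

0.693

The first failure time is exponential with rate Σλ_i = 1/950 + 1/1310 + 1/790 = 0.00308181 per hour.
P(min > 119) = e^(−0.00308181·119) = e^(−0.36674) ≈ 0.693.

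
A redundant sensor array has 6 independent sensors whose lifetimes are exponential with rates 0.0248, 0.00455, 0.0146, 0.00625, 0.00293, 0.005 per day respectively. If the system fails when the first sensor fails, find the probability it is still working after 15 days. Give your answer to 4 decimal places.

0.4181

The time to first failure is exponential with rate Σλ = 0.0248 + 0.00455 + 0.0146 + 0.00625 + 0.00293 + 0.005 = 0.05813.
P(min > 15) = e^(−0.05813·15) = e^(−0.87195) ≈ 0.4181.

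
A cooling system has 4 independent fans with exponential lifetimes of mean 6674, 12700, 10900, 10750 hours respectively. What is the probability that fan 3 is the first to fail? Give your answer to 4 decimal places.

0.2220

Rates: λ_i = 1/mean_i → 0.000149835, 0.0000787402, 0.0000917431, 0.0000930233; Σλ = 0.000413342.
P(fan 3 first) = λ_3/Σλ = 0.0000917431/0.000413342 ≈ 0.2220.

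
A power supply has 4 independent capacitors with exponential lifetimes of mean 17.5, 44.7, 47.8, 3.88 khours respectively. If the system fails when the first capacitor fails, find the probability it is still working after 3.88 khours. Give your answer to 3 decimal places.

0.249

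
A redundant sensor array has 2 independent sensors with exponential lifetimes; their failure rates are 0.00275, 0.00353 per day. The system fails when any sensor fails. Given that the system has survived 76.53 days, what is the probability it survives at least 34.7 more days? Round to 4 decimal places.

0.8042

Time to first failure ~ Exp(Σλ) with Σλ = 0.00628.
By memorylessness, P(T > 76.53+34.7 | T > 76.53) = P(T > 34.7) = e^(−0.00628·34.7) ≈ 0.8042.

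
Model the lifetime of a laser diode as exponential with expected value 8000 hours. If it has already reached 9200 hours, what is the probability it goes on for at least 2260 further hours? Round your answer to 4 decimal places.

0.7539

The rate is λ = 1/8000 = 0.000125 per hour.
The exponential is memoryless, so the remaining time is again Exp(λ): the condition X > 9200 is irrelevant.
P(X > 2260) = e^(−0.2825) ≈ 0.7539.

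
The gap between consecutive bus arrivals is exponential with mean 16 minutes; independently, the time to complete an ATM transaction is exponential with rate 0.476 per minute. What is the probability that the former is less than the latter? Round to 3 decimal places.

0.116

λ_1 = 1/16 = 0.0625, λ_2 = 0.476.
For independent exponentials, P(the former < the latter) = λ_1/(λ_1+λ_2) = 0.0625/0.5385 ≈ 0.116.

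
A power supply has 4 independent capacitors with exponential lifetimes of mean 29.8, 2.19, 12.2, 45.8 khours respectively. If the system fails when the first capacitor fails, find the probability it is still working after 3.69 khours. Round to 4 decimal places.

0.1117

The first failure time is exponential with rate Σλ_i = 1/29.8 + 1/2.19 + 1/12.2 + 1/45.8 = 0.593979 per khour.
P(min > 3.69) = e^(−0.593979·3.69) = e^(−2.1918) ≈ 0.1117.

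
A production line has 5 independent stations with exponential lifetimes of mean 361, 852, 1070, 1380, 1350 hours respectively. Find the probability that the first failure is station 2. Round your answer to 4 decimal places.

Rates: λ_i = 1/mean_i → 0.00277008, 0.00117371, 0.000934579, 0.000724638, 0.000740741; Σλ = 0.00634375.
P(station 2 first) = λ_2/Σλ = 0.00117371/0.00634375 ≈ 0.1850.

0.1850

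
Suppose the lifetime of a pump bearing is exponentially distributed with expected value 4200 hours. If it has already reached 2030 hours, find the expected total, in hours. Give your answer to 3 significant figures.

6230

The rate is λ = 1/4200 = 0.000238095 per hour.
By memorylessness, E[X | X > 2030] = 2030 + 1/λ = 2030 + 4200 = 6230 hours.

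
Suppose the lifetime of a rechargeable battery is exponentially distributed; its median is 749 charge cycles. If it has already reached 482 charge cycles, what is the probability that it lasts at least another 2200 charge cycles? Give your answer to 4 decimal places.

For an exponential, median = ln(2)/λ, so λ = ln 2 / 749 = 0.00092543 per charge cycle.
By the memoryless property, P(X > 482+2200 | X > 482) = P(X > 2200).
P(X > 2200) = e^(−2.0359) ≈ 0.1306.

0.1306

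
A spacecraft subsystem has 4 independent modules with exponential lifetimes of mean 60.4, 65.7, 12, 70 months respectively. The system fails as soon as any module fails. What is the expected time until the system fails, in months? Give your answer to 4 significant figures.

7.728

The first failure time is exponential with rate Σλ_i = 1/60.4 + 1/65.7 + 1/12 + 1/70 = 0.129396 per month.
E[min] = 1/Σλ = 1/0.129396 = 7.72821 months.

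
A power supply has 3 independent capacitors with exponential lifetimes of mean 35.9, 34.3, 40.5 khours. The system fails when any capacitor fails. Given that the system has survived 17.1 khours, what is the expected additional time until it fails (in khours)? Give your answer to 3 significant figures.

12.2

First-failure rate Σλ = 1/35.9 + 1/34.3 + 1/40.5 = 0.081701.
By memorylessness the expected residual is 1/Σλ = 12.2397 khours, regardless of the 17.1 already elapsed.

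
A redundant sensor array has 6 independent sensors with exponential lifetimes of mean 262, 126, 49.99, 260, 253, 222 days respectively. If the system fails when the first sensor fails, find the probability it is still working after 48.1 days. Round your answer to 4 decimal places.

The first failure time is exponential with rate Σλ_i = 1/262 + 1/126 + 1/49.99 + 1/260 + 1/253 + 1/222 = 0.0440605 per day.
P(min > 48.1) = e^(−0.0440605·48.1) = e^(−2.1193) ≈ 0.1201.

0.1201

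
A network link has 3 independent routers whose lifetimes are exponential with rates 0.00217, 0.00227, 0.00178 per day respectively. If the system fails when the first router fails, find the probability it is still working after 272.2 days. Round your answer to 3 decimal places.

The time to first failure is exponential with rate Σλ = 0.00217 + 0.00227 + 0.00178 = 0.00622.
P(min > 272.2) = e^(−0.00622·272.2) = e^(−1.6931) ≈ 0.184.

0.184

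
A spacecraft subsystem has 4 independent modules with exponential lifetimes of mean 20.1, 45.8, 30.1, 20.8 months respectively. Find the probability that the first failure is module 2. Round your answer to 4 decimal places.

Rates: λ_i = 1/mean_i → 0.0497512, 0.0218341, 0.0332226, 0.0480769; Σλ = 0.152885.
P(module 2 first) = λ_2/Σλ = 0.0218341/0.152885 ≈ 0.1428.

0.1428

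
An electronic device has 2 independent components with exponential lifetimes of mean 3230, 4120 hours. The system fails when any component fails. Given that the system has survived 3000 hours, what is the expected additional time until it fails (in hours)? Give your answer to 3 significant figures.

1810

First-failure rate Σλ = 1/3230 + 1/4120 = 0.000552316.
By memorylessness the expected residual is 1/Σλ = 1810.56 hours, regardless of the 3000 already elapsed.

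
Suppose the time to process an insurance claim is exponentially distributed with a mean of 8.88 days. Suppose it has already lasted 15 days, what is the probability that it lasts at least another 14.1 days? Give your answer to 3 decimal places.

The rate is λ = 1/8.88 = 0.112613 per day.
P(X > s+t | X > s) = e^(−λ(s+t))/e^(−λs) = e^(−λt), independent of s = 15.
P(X > 14.1) = e^(−1.5878) ≈ 0.204.

0.204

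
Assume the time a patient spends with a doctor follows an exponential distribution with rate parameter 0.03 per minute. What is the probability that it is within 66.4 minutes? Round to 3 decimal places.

P(X ≤ 66.4) = 1 − e^(−λ·66.4) = 1 − e^(−1.992) ≈ 0.864.

0.864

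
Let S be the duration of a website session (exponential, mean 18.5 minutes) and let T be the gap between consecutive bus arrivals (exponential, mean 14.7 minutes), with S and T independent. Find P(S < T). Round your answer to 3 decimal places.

λ_1 = 1/18.5 = 0.0540541, λ_2 = 1/14.7 = 0.0680272.
For independent exponentials, P(S < T) = λ_1/(λ_1+λ_2) = 0.0540541/0.122081 ≈ 0.443.

0.443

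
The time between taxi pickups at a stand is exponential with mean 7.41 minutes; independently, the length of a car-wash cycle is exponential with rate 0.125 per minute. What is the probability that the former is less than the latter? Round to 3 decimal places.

λ_1 = 1/7.41 = 0.134953, λ_2 = 0.125.
For independent exponentials, P(the former < the latter) = λ_1/(λ_1+λ_2) = 0.134953/0.259953 ≈ 0.519.

0.519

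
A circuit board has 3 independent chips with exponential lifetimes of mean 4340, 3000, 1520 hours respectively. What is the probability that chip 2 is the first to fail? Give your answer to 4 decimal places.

Rates: λ_i = 1/mean_i → 0.000230415, 0.000333333, 0.000657895; Σλ = 0.00122164.
P(chip 2 first) = λ_2/Σλ = 0.000333333/0.00122164 ≈ 0.2729.

0.2729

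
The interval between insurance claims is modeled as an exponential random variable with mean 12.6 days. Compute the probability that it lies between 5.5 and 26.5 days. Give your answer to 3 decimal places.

0.524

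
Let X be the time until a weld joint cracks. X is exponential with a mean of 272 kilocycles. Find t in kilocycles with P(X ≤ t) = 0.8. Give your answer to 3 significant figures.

438

The rate is λ = 1/272 = 0.00367647 per kilocycle.
Set 1 − e^(−λt) = 0.8, so t = −ln(0.2)/λ = 1.6094/0.00367647 ≈ 437.767 kilocycles.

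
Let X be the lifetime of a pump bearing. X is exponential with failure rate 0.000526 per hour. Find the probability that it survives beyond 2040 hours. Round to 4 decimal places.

P(X > 2040) = e^(−λ·2040) = e^(−1.073) ≈ 0.3420.

0.3420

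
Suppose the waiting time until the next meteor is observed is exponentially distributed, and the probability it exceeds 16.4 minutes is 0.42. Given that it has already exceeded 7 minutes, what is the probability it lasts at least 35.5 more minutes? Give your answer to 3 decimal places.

From e^(−λ·16.4) = 0.42, λ = −ln(0.42)/16.4 = 0.0528964.
Memoryless: P(X > 7+35.5 | X > 7) = P(X > 35.5) = e^(−0.0528964·35.5) ≈ 0.153.

0.153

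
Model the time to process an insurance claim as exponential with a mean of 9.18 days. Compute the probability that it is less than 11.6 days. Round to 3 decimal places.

0.717

The rate is λ = 1/9.18 = 0.108932 per day.
P(X ≤ 11.6) = 1 − e^(−λ·11.6) = 1 − e^(−1.2636) ≈ 0.717.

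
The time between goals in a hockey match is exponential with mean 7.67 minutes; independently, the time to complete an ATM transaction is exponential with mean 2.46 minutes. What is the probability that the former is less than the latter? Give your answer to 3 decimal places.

λ_1 = 1/7.67 = 0.130378, λ_2 = 1/2.46 = 0.406504.
For independent exponentials, P(the former < the latter) = λ_1/(λ_1+λ_2) = 0.130378/0.536882 ≈ 0.243.

0.243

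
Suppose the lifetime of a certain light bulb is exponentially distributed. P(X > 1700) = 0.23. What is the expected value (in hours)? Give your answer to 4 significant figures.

e^(−λ·1700) = 0.23 ⇒ λ = −ln(0.23)/1700 = 0.000864515.
Mean = 1/λ = 1156.72 hours.

1157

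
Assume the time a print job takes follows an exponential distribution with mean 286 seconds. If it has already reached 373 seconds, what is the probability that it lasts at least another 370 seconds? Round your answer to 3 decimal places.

The rate is λ = 1/286 = 0.0034965 per second.
P(X > s+t | X > s) = e^(−λ(s+t))/e^(−λs) = e^(−λt), independent of s = 373.
P(X > 370) = e^(−1.2937) ≈ 0.274.

0.274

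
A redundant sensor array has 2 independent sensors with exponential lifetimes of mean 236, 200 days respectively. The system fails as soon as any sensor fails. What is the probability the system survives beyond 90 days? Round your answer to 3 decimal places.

0.435

The first failure time is exponential with rate Σλ_i = 1/236 + 1/200 = 0.00923729 per day.
P(min > 90) = e^(−0.00923729·90) = e^(−0.83136) ≈ 0.435.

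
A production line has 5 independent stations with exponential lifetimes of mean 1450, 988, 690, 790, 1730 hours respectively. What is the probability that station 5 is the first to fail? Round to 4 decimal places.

0.1157

Rates: λ_i = 1/mean_i → 0.000689655, 0.00101215, 0.00144928, 0.00126582, 0.000578035; Σλ = 0.00499493.
P(station 5 first) = λ_5/Σλ = 0.000578035/0.00499493 ≈ 0.1157.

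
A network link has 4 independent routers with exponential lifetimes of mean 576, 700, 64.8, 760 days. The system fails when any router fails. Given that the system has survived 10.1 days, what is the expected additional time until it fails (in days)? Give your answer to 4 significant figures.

50.22

First-failure rate Σλ = 1/576 + 1/700 + 1/64.8 + 1/760 = 0.0199126.
By memorylessness the expected residual is 1/Σλ = 50.2195 days, regardless of the 10.1 already elapsed.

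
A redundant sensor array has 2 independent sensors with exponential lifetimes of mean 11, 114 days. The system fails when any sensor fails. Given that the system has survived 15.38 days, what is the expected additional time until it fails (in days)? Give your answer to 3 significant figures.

10.0

First-failure rate Σλ = 1/11 + 1/114 = 0.099681.
By memorylessness the expected residual is 1/Σλ = 10.032 days, regardless of the 15.38 already elapsed.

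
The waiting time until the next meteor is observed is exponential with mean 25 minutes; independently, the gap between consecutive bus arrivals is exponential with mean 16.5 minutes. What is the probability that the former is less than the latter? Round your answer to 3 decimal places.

λ_1 = 1/25 = 0.04, λ_2 = 1/16.5 = 0.0606061.
For independent exponentials, P(the former < the latter) = λ_1/(λ_1+λ_2) = 0.04/0.100606 ≈ 0.398.

0.398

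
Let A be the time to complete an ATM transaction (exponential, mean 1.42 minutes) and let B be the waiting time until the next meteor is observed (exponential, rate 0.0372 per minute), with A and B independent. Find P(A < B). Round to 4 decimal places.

0.9498

λ_1 = 1/1.42 = 0.704225, λ_2 = 0.0372.
For independent exponentials, P(A < B) = λ_1/(λ_1+λ_2) = 0.704225/0.741425 ≈ 0.9498.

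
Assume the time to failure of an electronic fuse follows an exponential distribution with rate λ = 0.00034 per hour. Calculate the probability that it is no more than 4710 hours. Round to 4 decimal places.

0.7984

P(X ≤ 4710) = 1 − e^(−λ·4710) = 1 − e^(−1.6014) ≈ 0.7984.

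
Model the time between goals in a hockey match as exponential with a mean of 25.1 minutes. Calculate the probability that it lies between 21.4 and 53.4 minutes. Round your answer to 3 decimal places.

The rate is λ = 1/25.1 = 0.0398406 per minute.
P(21.4 < X < 53.4) = e^(−λ·21.4) − e^(−λ·53.4) = 0.42631 − 0.11914 ≈ 0.307.

0.307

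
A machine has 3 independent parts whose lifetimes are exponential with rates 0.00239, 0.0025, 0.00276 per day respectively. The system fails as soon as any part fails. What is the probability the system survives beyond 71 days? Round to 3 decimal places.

0.581

The time to first failure is exponential with rate Σλ = 0.00239 + 0.0025 + 0.00276 = 0.00765.
P(min > 71) = e^(−0.00765·71) = e^(−0.54315) ≈ 0.581.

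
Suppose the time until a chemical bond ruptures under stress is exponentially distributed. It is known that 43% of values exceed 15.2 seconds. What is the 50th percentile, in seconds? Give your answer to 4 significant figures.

12.48

e^(−λ·15.2) = 0.43 ⇒ λ = −ln(0.43)/15.2 = 0.0555243.
50th percentile: 1 − e^(−λt) = 0.5, t = −ln(0.5)/λ = 12.4837 seconds.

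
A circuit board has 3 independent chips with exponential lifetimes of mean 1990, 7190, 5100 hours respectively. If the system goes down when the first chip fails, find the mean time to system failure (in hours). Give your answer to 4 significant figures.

The first failure time is exponential with rate Σλ_i = 1/1990 + 1/7190 + 1/5100 = 0.000837673 per hour.
E[min] = 1/Σλ = 1/0.000837673 = 1193.78 hours.

1194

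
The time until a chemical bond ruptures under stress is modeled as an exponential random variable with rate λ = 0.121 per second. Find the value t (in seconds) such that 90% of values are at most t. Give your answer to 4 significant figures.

19.03

Set 1 − e^(−λt) = 0.9, so t = −ln(0.1)/λ = 2.3026/0.121 ≈ 19.0296 seconds.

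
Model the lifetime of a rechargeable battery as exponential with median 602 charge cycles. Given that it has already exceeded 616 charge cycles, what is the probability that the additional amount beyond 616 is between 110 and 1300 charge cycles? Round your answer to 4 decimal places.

For an exponential, median = ln(2)/λ, so λ = ln 2 / 602 = 0.00115141 per charge cycle.
Memoryless: the residual past 616 is again Exp(λ).
P(110 < residual < 1300) = e^(−λ·110) − e^(−λ·1300) = 0.88104 − 0.22384 ≈ 0.6572.

0.6572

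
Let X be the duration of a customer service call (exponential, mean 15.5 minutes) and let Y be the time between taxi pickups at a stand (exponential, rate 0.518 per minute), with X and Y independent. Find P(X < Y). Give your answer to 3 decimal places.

0.111

λ_1 = 1/15.5 = 0.0645161, λ_2 = 0.518.
For independent exponentials, P(X < Y) = λ_1/(λ_1+λ_2) = 0.0645161/0.582516 ≈ 0.111.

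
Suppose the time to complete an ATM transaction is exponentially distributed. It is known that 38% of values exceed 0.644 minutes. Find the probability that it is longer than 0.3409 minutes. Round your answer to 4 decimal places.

0.5992

e^(−λ·0.644) = 0.38 ⇒ λ = −ln(0.38)/0.644 = 1.50246.
P(X > 0.3409) = e^(−1.50246·0.3409) = e^(−0.51219) ≈ 0.5992.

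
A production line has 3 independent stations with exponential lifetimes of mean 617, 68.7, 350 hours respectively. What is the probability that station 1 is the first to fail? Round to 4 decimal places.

0.0852

Rates: λ_i = 1/mean_i → 0.00162075, 0.014556, 0.00285714; Σλ = 0.0190339.
P(station 1 first) = λ_1/Σλ = 0.00162075/0.0190339 ≈ 0.0852.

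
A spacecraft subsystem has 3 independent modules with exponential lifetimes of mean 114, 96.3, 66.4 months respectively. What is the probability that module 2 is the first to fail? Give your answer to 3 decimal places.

0.303

Rates: λ_i = 1/mean_i → 0.00877193, 0.0103842, 0.0150602; Σλ = 0.0342164.
P(module 2 first) = λ_2/Σλ = 0.0103842/0.0342164 ≈ 0.303.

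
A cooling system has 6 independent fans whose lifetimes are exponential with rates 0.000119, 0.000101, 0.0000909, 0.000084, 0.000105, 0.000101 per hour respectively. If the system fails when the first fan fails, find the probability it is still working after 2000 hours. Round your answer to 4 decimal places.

0.3007

The time to first failure is exponential with rate Σλ = 0.000119 + 0.000101 + 0.0000909 + 0.000084 + 0.000105 + 0.000101 = 0.0006009.
P(min > 2000) = e^(−0.0006009·2000) = e^(−1.2018) ≈ 0.3007.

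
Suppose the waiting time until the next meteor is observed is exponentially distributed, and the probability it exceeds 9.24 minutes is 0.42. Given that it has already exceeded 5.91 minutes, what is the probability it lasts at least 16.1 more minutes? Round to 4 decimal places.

0.2206

From e^(−λ·9.24) = 0.42, λ = −ln(0.42)/9.24 = 0.0938853.
Memoryless: P(X > 5.91+16.1 | X > 5.91) = P(X > 16.1) = e^(−0.0938853·16.1) ≈ 0.2206.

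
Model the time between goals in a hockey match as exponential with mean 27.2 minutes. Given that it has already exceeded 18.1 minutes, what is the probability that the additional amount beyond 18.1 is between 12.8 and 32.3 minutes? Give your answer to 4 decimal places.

0.3197

The rate is λ = 1/27.2 = 0.0367647 per minute.
Memoryless: the residual past 18.1 is again Exp(λ).
P(12.8 < residual < 32.3) = e^(−λ·12.8) − e^(−λ·32.3) = 0.62463 − 0.30498 ≈ 0.3197.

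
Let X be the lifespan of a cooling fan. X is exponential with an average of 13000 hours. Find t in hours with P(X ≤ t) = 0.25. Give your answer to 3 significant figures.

The rate is λ = 1/13000 = 0.0000769231 per hour.
Set 1 − e^(−λt) = 0.25, so t = −ln(0.75)/λ = 0.28768/0.0000769231 ≈ 3739.87 hours.

3740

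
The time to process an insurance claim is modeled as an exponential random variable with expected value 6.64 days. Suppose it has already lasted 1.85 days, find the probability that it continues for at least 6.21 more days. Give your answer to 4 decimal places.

0.3925

The rate is λ = 1/6.64 = 0.150602 per day.
P(X > s+t | X > s) = e^(−λ(s+t))/e^(−λs) = e^(−λt), independent of s = 1.85.
P(X > 6.21) = e^(−0.93524) ≈ 0.3925.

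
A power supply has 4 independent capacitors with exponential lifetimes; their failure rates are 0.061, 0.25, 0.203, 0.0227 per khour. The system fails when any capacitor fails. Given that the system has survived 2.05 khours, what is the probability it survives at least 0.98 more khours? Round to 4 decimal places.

0.5910

Time to first failure ~ Exp(Σλ) with Σλ = 0.5367.
By memorylessness, P(T > 2.05+0.98 | T > 2.05) = P(T > 0.98) = e^(−0.5367·0.98) ≈ 0.5910.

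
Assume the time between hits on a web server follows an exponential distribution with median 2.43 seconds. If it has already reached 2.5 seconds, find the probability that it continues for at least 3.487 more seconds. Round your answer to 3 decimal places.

0.370

For an exponential, median = ln(2)/λ, so λ = ln 2 / 2.43 = 0.285246 per second.
The exponential is memoryless, so the remaining time is again Exp(λ): the condition X > 2.5 is irrelevant.
P(X > 3.487) = e^(−0.99465) ≈ 0.370.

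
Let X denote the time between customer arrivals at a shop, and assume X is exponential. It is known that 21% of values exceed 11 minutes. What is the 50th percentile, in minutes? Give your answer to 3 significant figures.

4.89

e^(−λ·11) = 0.21 ⇒ λ = −ln(0.21)/11 = 0.141877.
50th percentile: 1 − e^(−λt) = 0.5, t = −ln(0.5)/λ = 4.88555 minutes.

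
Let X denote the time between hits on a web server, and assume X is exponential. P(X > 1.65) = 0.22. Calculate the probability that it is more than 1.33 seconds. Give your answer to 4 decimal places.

e^(−λ·1.65) = 0.22 ⇒ λ = −ln(0.22)/1.65 = 0.917653.
P(X > 1.33) = e^(−0.917653·1.33) = e^(−1.2205) ≈ 0.2951.

0.2951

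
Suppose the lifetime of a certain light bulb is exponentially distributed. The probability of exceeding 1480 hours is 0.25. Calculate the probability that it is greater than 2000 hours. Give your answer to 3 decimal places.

0.154

e^(−λ·1480) = 0.25 ⇒ λ = −ln(0.25)/1480 = 0.000936685.
P(X > 2000) = e^(−0.000936685·2000) = e^(−1.8734) ≈ 0.154.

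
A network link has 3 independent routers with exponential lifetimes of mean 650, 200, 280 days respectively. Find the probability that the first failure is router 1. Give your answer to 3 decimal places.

Rates: λ_i = 1/mean_i → 0.00153846, 0.005, 0.00357143; Σλ = 0.0101099.
P(router 1 first) = λ_1/Σλ = 0.00153846/0.0101099 ≈ 0.152.

0.152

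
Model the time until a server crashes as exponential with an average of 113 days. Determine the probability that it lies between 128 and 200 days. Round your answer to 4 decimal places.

The rate is λ = 1/113 = 0.00884956 per day.
P(128 < X < 200) = e^(−λ·128) − e^(−λ·200) = 0.32215 − 0.17035 ≈ 0.1518.

0.1518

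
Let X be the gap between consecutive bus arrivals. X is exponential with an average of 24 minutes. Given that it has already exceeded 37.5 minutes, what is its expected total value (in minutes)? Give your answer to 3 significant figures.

The rate is λ = 1/24 = 0.0416667 per minute.
By memorylessness, E[X | X > 37.5] = 37.5 + 1/λ = 37.5 + 24 = 61.5 minutes.

61.5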